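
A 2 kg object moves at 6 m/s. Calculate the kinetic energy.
KE = ½mv² = ½(2)(6)² = 36.0 J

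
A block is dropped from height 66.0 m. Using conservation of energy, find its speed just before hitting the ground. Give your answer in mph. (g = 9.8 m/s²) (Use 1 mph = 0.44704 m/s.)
mgh = ½mv² ⇒ v = √(2gh) = √(2·9.8·66.0) = 35.9667 m/s = 80.46 mph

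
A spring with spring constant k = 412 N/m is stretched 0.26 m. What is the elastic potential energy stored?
PE = ½kx² = ½(412)(0.26)² = 13.93 J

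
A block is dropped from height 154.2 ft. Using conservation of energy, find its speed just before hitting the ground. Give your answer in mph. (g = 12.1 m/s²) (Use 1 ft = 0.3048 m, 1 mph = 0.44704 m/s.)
Convert to SI: h = 47.0002 m
mgh = ½mv² ⇒ v = √(2gh) = √(2·12.1·47.0002) = 33.7254 m/s = 75.44 mph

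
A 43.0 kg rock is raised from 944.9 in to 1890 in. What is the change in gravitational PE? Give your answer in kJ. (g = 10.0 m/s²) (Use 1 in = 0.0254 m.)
Convert to SI: m = 43.0 kg, Δh = 24.0055 m
ΔPE = mgΔh = (43.0)(10.0)(24.0055) = 10322.4 J = 10.32 kJ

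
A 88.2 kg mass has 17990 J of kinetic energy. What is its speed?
v = √(2·KE/m) = √(2·17990/88.2) = 20.2 m/s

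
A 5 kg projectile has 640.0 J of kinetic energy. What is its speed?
v = √(2·KE/m) = √(2·640.0/5) = 16.0 m/s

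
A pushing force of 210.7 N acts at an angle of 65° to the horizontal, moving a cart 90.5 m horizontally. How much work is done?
W = F·d·cosθ = (210.7)(90.5)cos(65°) = 8059 J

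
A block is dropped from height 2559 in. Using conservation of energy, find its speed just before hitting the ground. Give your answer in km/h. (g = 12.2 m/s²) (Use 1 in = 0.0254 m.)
Convert to SI: h = 64.9986 m
mgh = ½mv² ⇒ v = √(2gh) = √(2·12.2·64.9986) = 39.8242 m/s = 143.4 km/h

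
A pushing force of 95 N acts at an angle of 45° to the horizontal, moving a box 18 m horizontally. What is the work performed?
W = F·d·cosθ = (95)(18)cos(45°) = 1209 J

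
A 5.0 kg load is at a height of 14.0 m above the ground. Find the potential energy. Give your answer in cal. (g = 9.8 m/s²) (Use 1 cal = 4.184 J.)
PE = mgh = (5.0)(9.8)(14.0) = 686.0 J = 164.0 cal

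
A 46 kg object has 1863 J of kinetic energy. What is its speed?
v = √(2·KE/m) = √(2·1863/46) = 9.0 m/s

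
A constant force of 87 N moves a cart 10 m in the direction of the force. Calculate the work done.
W = F·d = (87)(10) = 870.0 J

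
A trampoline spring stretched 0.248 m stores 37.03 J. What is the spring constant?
k = 2·PE/x² = 2·37.03/(0.248)² = 1204 N/m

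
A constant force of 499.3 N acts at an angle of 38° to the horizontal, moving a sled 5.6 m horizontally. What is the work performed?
W = F·d·cosθ = (499.3)(5.6)cos(38°) = 2203 J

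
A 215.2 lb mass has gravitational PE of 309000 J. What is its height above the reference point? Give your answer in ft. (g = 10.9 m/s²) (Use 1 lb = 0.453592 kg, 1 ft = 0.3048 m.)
Convert to SI: m = 97.613 kg, PE = 309000 J
h = PE/(mg) = 309000/(97.613·10.9) = 290.419 m = 952.8 ft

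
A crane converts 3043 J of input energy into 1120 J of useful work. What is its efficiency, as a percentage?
η = W_out/W_in = 1120/3043 = 36.81%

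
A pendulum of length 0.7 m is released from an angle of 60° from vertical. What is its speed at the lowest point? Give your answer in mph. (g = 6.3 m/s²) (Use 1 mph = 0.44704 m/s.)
h = L(1 − cosθ) = 0.7(1 − cos60°) = 0.35 m
v = √(2gh) = √(2·6.3·0.35) = 2.1 m/s = 4.698 mph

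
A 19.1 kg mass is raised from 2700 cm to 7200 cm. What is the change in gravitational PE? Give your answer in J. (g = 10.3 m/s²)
Convert to SI: m = 19.1 kg, Δh = 45.0 m
ΔPE = mgΔh = (19.1)(10.3)(45.0) = 8853 J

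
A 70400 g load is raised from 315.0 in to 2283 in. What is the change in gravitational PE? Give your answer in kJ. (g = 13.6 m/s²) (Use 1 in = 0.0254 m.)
Convert to SI: m = 70.4 kg, Δh = 49.9872 m
ΔPE = mgΔh = (70.4)(13.6)(49.9872) = 47859.7 J = 47.86 kJ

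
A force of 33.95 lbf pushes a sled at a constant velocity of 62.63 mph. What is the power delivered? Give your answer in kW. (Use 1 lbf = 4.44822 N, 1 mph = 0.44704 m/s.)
Convert to SI: F = 151.017 N, v = 27.9981 m/s
P = Fv = (151.017)(27.9981) = 4228.19 W = 4.228 kW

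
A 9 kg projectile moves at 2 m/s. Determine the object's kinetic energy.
KE = ½mv² = ½(9)(2)² = 18.0 J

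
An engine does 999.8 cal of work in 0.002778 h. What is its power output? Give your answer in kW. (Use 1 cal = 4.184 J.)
Convert to SI: W = 4183.16 J, t = 10.0008 s
P = W/t = 4183.16/10.0008 = 418.283 W = 0.4183 kW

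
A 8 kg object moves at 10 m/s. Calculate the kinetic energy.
KE = ½mv² = ½(8)(10)² = 400.0 J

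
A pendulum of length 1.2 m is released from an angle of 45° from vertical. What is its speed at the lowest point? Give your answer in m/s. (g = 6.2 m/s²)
h = L(1 − cosθ) = 1.2(1 − cos45°) = 0.351472 m
v = √(2gh) = √(2·6.2·0.351472) = 2.088 m/s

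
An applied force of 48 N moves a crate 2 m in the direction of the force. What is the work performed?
W = F·d = (48)(2) = 96.0 J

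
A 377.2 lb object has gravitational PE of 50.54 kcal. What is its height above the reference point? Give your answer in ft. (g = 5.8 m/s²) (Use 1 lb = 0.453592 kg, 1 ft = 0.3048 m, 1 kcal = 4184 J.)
Convert to SI: m = 171.095 kg, PE = 211459 J
h = PE/(mg) = 211459/(171.095·5.8) = 213.089 m = 699.1 ft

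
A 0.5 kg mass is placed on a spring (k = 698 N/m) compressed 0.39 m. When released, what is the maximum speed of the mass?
½kx² = ½mv² ⇒ v = x√(k/m) = (0.39)√(698/0.5) = 14.57 m/s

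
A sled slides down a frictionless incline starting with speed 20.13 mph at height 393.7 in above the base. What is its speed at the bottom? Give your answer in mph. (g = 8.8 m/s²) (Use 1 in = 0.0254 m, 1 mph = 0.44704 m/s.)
Convert to SI: v₀ = 8.99892 m/s, h = 9.99998 m
½mv₀² + mgh = ½mv² ⇒ v = √(v₀² + 2gh) = √(8.99892² + 2·8.8·9.99998) = 16.0306 m/s = 35.86 mph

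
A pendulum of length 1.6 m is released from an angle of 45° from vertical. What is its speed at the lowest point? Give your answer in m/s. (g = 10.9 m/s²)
h = L(1 − cosθ) = 1.6(1 − cos45°) = 0.468629 m
v = √(2gh) = √(2·10.9·0.468629) = 3.196 m/s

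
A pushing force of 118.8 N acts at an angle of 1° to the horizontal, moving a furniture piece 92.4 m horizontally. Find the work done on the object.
W = F·d·cosθ = (118.8)(92.4)cos(1°) = 10980 J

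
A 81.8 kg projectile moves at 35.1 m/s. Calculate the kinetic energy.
KE = ½mv² = ½(81.8)(35.1)² = 50390 J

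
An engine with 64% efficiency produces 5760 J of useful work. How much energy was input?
W_in = W_out/η = 5760/0.64 = 9000 J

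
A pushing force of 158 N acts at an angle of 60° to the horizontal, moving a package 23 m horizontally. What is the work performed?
W = F·d·cosθ = (158)(23)cos(60°) = 1817 J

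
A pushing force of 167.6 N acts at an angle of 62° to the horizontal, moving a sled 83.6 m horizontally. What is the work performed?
W = F·d·cosθ = (167.6)(83.6)cos(62°) = 6578 J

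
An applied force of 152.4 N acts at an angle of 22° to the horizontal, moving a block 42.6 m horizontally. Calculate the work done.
W = F·d·cosθ = (152.4)(42.6)cos(22°) = 6020 J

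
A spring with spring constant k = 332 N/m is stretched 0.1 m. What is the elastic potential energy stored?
PE = ½kx² = ½(332)(0.1)² = 1.66 J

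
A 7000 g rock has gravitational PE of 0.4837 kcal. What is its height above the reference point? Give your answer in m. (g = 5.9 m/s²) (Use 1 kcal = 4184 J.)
Convert to SI: m = 7.0 kg, PE = 2023.8 J
h = PE/(mg) = 2023.8/(7.0·5.9) = 49.0 m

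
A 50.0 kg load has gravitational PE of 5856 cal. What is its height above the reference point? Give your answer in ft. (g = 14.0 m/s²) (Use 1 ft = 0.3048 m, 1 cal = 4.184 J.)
Convert to SI: m = 50.0 kg, PE = 24501.5 J
h = PE/(mg) = 24501.5/(50.0·14.0) = 35.0021 m = 114.8 ft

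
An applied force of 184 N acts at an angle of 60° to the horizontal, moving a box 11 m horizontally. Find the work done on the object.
W = F·d·cosθ = (184)(11)cos(60°) = 1012 J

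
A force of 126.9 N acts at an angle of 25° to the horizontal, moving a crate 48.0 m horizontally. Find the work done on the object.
W = F·d·cosθ = (126.9)(48.0)cos(25°) = 5521 J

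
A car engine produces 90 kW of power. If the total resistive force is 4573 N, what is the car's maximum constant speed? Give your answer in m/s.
P = Fv ⇒ v = P/F = 90000 W/4573.0 N = 19.68 m/s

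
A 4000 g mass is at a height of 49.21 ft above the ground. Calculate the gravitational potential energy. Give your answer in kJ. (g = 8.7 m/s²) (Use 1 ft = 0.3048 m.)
Convert to SI: m = 4.0 kg, h = 14.9992 m
PE = mgh = (4.0)(8.7)(14.9992) = 521.972 J = 0.522 kJ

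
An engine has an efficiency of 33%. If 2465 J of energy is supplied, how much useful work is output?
W_out = η·W_in = 0.33·2465 = 813.45 J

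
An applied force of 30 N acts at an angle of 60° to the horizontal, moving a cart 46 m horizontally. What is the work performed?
W = F·d·cosθ = (30)(46)cos(60°) = 690.0 J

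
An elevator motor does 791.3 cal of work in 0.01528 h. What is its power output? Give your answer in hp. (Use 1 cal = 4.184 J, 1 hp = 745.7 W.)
Convert to SI: W = 3310.8 J, t = 55.008 s
P = W/t = 3310.8/55.008 = 60.1876 W = 0.08071 hp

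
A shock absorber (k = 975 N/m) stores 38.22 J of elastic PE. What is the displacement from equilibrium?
x = √(2·PE/k) = √(2·38.22/975) = 0.28 m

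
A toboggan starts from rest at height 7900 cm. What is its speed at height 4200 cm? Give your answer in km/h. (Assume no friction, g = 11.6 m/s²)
Convert to SI: h₁−h₂ = 37.0 m
mgh₁ = mgh₂ + ½mv² ⇒ v = √(2g(h₁−h₂)) = √(2·11.6·37.0) = 29.2985 m/s = 105.5 km/h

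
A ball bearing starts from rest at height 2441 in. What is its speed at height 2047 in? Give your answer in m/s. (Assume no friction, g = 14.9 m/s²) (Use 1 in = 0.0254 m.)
Convert to SI: h₁−h₂ = 10.0076 m
mgh₁ = mgh₂ + ½mv² ⇒ v = √(2g(h₁−h₂)) = √(2·14.9·10.0076) = 17.27 m/s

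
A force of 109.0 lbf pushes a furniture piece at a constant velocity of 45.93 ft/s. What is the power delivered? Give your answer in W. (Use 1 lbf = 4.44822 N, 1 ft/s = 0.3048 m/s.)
Convert to SI: F = 484.856 N, v = 13.9995 m/s
P = Fv = (484.856)(13.9995) = 6788 W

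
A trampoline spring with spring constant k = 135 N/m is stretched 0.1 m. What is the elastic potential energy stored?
PE = ½kx² = ½(135)(0.1)² = 0.675 J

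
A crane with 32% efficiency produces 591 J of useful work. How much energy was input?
W_in = W_out/η = 591/0.32 = 1847 J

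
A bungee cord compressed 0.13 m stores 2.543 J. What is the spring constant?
k = 2·PE/x² = 2·2.543/(0.13)² = 300.9 N/m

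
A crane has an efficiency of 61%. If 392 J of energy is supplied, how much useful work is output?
W_out = η·W_in = 0.61·392 = 239.12 J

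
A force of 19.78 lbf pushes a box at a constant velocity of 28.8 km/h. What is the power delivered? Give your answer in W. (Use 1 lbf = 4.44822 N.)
Convert to SI: F = 87.9858 N, v = 8.0 m/s
P = Fv = (87.9858)(8.0) = 703.9 W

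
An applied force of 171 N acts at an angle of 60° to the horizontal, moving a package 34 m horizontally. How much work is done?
W = F·d·cosθ = (171)(34)cos(60°) = 2907 J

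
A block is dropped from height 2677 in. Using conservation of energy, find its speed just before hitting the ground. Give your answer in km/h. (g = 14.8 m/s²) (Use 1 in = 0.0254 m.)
Convert to SI: h = 67.9958 m
mgh = ½mv² ⇒ v = √(2gh) = √(2·14.8·67.9958) = 44.8629 m/s = 161.5 km/h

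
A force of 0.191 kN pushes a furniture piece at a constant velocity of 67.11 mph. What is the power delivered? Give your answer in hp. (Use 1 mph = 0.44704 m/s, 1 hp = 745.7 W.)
Convert to SI: F = 191.0 N, v = 30.0009 m/s
P = Fv = (191.0)(30.0009) = 5730.16 W = 7.684 hp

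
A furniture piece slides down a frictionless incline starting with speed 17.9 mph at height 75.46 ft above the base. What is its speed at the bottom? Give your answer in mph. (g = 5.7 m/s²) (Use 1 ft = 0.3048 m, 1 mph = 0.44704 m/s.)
Convert to SI: v₀ = 8.00202 m/s, h = 23.0002 m
½mv₀² + mgh = ½mv² ⇒ v = √(v₀² + 2gh) = √(8.00202² + 2·5.7·23.0002) = 18.062 m/s = 40.4 mph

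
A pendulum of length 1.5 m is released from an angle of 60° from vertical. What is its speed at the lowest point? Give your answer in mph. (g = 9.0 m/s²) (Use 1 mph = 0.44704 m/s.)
h = L(1 − cosθ) = 1.5(1 − cos60°) = 0.75 m
v = √(2gh) = √(2·9.0·0.75) = 3.67423 m/s = 8.219 mph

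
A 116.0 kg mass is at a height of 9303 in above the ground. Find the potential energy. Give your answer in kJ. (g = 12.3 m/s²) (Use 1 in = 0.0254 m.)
Convert to SI: m = 116.0 kg, h = 236.296 m
PE = mgh = (116.0)(12.3)(236.296) = 337147 J = 337.1 kJ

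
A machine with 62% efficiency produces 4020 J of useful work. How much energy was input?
W_in = W_out/η = 4020/0.62 = 6484 J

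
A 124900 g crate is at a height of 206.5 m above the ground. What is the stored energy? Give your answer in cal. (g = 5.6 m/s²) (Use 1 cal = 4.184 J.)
Convert to SI: m = 124.9 kg, h = 206.5 m
PE = mgh = (124.9)(5.6)(206.5) = 144434 J = 34520 cal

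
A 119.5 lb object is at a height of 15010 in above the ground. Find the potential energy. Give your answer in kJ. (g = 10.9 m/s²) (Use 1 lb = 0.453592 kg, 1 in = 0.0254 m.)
Convert to SI: m = 54.2042 kg, h = 381.254 m
PE = mgh = (54.2042)(10.9)(381.254) = 225255 J = 225.3 kJ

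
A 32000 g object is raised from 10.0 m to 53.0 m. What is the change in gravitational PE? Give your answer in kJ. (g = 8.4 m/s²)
Convert to SI: m = 32.0 kg, Δh = 43.0 m
ΔPE = mgΔh = (32.0)(8.4)(43.0) = 11558.4 J = 11.56 kJ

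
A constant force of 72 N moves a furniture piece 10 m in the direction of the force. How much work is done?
W = F·d = (72)(10) = 720.0 J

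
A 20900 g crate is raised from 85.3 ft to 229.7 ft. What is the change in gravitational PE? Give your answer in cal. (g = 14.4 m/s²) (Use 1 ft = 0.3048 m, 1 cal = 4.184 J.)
Convert to SI: m = 20.9 kg, Δh = 44.0131 m
ΔPE = mgΔh = (20.9)(14.4)(44.0131) = 13246.2 J = 3166 cal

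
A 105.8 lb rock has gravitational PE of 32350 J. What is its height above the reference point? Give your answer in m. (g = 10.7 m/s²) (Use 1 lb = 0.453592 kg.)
Convert to SI: m = 47.99 kg, PE = 32350.0 J
h = PE/(mg) = 32350.0/(47.99·10.7) = 63.0 m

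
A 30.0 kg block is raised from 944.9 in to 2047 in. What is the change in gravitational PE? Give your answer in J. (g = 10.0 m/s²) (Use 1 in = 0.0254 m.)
Convert to SI: m = 30.0 kg, Δh = 27.9933 m
ΔPE = mgΔh = (30.0)(10.0)(27.9933) = 8398 J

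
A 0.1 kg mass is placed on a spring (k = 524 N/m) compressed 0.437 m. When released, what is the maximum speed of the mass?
½kx² = ½mv² ⇒ v = x√(k/m) = (0.437)√(524/0.1) = 31.63 m/s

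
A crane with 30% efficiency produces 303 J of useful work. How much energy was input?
W_in = W_out/η = 303/0.3 = 1010 J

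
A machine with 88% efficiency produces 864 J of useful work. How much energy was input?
W_in = W_out/η = 864/0.88 = 981.8 J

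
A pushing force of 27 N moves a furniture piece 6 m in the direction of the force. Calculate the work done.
W = F·d = (27)(6) = 162.0 J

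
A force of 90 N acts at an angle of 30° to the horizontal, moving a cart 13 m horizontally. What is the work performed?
W = F·d·cosθ = (90)(13)cos(30°) = 1013 J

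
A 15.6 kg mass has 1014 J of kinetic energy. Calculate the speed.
v = √(2·KE/m) = √(2·1014/15.6) = 11.4 m/s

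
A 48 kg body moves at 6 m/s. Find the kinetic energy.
KE = ½mv² = ½(48)(6)² = 864.0 J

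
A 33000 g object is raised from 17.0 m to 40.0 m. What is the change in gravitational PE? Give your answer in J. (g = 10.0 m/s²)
Convert to SI: m = 33.0 kg, Δh = 23.0 m
ΔPE = mgΔh = (33.0)(10.0)(23.0) = 7590 J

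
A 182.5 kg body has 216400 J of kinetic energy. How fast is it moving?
v = √(2·KE/m) = √(2·216400/182.5) = 48.7 m/s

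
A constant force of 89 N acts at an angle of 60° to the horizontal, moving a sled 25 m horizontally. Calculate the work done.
W = F·d·cosθ = (89)(25)cos(60°) = 1113 J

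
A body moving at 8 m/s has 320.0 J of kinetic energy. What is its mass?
m = 2·KE/v² = 2·320.0/(8)² = 10.0 kg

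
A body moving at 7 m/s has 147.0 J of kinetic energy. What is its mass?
m = 2·KE/v² = 2·147.0/(7)² = 6.0 kg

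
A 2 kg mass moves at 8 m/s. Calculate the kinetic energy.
KE = ½mv² = ½(2)(8)² = 64.0 J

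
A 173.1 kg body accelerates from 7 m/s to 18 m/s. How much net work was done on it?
W = ΔKE = ½m(v₂² − v₁²) = ½(173.1)(18² − 7²) = 23801.25 J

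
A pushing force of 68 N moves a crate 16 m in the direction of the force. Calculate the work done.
W = F·d = (68)(16) = 1088 J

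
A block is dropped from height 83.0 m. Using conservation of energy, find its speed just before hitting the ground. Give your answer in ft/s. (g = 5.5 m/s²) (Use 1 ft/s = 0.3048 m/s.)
mgh = ½mv² ⇒ v = √(2gh) = √(2·5.5·83.0) = 30.2159 m/s = 99.13 ft/s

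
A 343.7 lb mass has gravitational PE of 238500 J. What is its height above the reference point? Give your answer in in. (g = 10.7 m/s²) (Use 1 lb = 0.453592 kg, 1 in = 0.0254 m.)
Convert to SI: m = 155.9 kg, PE = 238500 J
h = PE/(mg) = 238500/(155.9·10.7) = 142.975 m = 5629 in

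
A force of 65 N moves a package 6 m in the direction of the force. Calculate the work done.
W = F·d = (65)(6) = 390.0 J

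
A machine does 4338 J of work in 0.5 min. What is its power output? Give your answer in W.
Convert to SI: W = 4338.0 J, t = 30.0 s
P = W/t = 4338.0/30.0 = 144.6 W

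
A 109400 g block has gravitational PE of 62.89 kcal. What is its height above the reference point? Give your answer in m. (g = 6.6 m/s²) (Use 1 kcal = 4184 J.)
Convert to SI: m = 109.4 kg, PE = 263132 J
h = PE/(mg) = 263132/(109.4·6.6) = 364.4 m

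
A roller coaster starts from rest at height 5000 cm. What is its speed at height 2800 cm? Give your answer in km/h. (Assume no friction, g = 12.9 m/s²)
Convert to SI: h₁−h₂ = 22.0 m
mgh₁ = mgh₂ + ½mv² ⇒ v = √(2g(h₁−h₂)) = √(2·12.9·22.0) = 23.8244 m/s = 85.77 km/h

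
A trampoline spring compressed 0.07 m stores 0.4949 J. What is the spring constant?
k = 2·PE/x² = 2·0.4949/(0.07)² = 202.0 N/m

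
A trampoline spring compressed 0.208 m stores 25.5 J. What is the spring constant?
k = 2·PE/x² = 2·25.5/(0.208)² = 1179 N/m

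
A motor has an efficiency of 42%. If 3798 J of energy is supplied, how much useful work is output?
W_out = η·W_in = 0.42·3798 = 1595.16 J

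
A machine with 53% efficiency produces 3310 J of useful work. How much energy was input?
W_in = W_out/η = 3310/0.53 = 6245 J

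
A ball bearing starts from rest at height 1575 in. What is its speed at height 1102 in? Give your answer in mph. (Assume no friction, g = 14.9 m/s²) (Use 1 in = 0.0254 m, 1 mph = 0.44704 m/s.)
Convert to SI: h₁−h₂ = 12.0142 m
mgh₁ = mgh₂ + ½mv² ⇒ v = √(2g(h₁−h₂)) = √(2·14.9·12.0142) = 18.9215 m/s = 42.33 mph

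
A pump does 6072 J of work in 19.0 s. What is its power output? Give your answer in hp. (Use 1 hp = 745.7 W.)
P = W/t = 6072.0/19.0 = 319.579 W = 0.4286 hp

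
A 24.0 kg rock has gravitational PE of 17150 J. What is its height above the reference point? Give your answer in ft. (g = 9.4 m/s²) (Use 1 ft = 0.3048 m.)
h = PE/(mg) = 17150.0/(24.0·9.4) = 76.0195 m = 249.4 ft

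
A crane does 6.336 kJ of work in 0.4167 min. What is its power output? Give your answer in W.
Convert to SI: W = 6336.0 J, t = 25.002 s
P = W/t = 6336.0/25.002 = 253.4 W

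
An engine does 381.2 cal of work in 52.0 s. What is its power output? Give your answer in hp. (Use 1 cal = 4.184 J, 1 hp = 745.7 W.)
Convert to SI: W = 1594.94 J, t = 52.0 s
P = W/t = 1594.94/52.0 = 30.6719 W = 0.04113 hp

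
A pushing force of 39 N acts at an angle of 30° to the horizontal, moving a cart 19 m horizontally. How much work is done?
W = F·d·cosθ = (39)(19)cos(30°) = 641.7 J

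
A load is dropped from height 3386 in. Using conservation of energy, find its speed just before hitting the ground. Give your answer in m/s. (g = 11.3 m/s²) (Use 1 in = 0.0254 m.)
Convert to SI: h = 86.0044 m
mgh = ½mv² ⇒ v = √(2gh) = √(2·11.3·86.0044) = 44.09 m/s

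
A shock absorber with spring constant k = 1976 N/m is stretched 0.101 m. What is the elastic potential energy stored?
PE = ½kx² = ½(1976)(0.101)² = 10.08 J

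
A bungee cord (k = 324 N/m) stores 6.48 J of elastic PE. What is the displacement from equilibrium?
x = √(2·PE/k) = √(2·6.48/324) = 0.2 m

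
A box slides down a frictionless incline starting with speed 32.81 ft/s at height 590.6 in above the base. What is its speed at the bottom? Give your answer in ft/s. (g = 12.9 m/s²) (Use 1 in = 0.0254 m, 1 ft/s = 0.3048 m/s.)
Convert to SI: v₀ = 10.0005 m/s, h = 15.0012 m
½mv₀² + mgh = ½mv² ⇒ v = √(v₀² + 2gh) = √(10.0005² + 2·12.9·15.0012) = 22.069 m/s = 72.4 ft/s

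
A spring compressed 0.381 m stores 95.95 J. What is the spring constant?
k = 2·PE/x² = 2·95.95/(0.381)² = 1322 N/m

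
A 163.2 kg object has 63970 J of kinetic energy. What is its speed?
v = √(2·KE/m) = √(2·63970/163.2) = 28.0 m/s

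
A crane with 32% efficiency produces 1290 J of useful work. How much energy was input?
W_in = W_out/η = 1290/0.32 = 4031 J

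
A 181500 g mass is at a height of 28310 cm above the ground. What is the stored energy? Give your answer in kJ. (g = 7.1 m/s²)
Convert to SI: m = 181.5 kg, h = 283.1 m
PE = mgh = (181.5)(7.1)(283.1) = 364817 J = 364.8 kJ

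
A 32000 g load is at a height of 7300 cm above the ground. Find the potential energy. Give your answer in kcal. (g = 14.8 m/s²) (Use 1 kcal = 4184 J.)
Convert to SI: m = 32.0 kg, h = 73.0 m
PE = mgh = (32.0)(14.8)(73.0) = 34572.8 J = 8.263 kcal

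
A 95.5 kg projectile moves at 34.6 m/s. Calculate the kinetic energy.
KE = ½mv² = ½(95.5)(34.6)² = 57160 J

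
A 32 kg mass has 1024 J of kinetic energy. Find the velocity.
v = √(2·KE/m) = √(2·1024/32) = 8.0 m/s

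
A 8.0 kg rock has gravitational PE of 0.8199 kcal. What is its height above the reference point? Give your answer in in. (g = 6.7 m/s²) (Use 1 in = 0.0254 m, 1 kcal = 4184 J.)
Convert to SI: m = 8.0 kg, PE = 3430.46 J
h = PE/(mg) = 3430.46/(8.0·6.7) = 64.0011 m = 2520 in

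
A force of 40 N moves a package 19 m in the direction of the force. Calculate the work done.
W = F·d = (40)(19) = 760.0 J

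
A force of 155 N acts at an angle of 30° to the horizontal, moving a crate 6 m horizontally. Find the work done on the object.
W = F·d·cosθ = (155)(6)cos(30°) = 805.4 J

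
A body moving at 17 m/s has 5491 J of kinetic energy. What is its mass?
m = 2·KE/v² = 2·5491/(17)² = 38.0 kg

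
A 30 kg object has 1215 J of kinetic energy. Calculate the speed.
v = √(2·KE/m) = √(2·1215/30) = 9.0 m/s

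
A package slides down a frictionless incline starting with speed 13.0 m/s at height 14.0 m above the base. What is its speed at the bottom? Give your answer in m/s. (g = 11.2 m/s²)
½mv₀² + mgh = ½mv² ⇒ v = √(v₀² + 2gh) = √(13.0² + 2·11.2·14.0) = 21.97 m/s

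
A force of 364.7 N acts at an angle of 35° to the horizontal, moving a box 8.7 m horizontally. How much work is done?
W = F·d·cosθ = (364.7)(8.7)cos(35°) = 2599 J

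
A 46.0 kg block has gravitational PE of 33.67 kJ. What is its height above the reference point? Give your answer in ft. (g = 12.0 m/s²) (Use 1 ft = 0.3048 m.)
Convert to SI: m = 46.0 kg, PE = 33670.0 J
h = PE/(mg) = 33670.0/(46.0·12.0) = 60.9964 m = 200.1 ft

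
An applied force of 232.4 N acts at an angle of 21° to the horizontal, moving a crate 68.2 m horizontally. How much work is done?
W = F·d·cosθ = (232.4)(68.2)cos(21°) = 14800 J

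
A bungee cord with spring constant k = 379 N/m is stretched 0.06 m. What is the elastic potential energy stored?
PE = ½kx² = ½(379)(0.06)² = 0.6822 J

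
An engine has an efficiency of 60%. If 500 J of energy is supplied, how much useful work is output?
W_out = η·W_in = 0.6·500 = 300.0 J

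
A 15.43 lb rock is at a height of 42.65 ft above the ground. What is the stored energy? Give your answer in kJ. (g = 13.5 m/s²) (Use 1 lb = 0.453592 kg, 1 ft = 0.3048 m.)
Convert to SI: m = 6.99892 kg, h = 12.9997 m
PE = mgh = (6.99892)(13.5)(12.9997) = 1228.28 J = 1.228 kJ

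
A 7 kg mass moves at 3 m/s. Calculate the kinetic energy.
KE = ½mv² = ½(7)(3)² = 31.5 J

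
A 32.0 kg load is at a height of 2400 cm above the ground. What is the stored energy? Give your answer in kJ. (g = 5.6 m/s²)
Convert to SI: m = 32.0 kg, h = 24.0 m
PE = mgh = (32.0)(5.6)(24.0) = 4300.8 J = 4.301 kJ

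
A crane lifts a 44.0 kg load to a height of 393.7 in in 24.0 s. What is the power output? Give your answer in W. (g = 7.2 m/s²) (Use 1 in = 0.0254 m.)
Convert to SI: m = 44.0 kg, h = 9.99998 m, t = 24.0 s
P = mgh/t = (44.0)(7.2)(9.99998)/24.0 = 132.0 W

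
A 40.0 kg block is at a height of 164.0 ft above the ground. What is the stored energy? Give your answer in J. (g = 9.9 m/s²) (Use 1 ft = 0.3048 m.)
Convert to SI: m = 40.0 kg, h = 49.9872 m
PE = mgh = (40.0)(9.9)(49.9872) = 19790 J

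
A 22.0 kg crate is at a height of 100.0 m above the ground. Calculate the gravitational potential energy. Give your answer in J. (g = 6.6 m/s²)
PE = mgh = (22.0)(6.6)(100.0) = 14520 J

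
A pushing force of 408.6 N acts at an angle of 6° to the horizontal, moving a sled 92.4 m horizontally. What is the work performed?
W = F·d·cosθ = (408.6)(92.4)cos(6°) = 37550 J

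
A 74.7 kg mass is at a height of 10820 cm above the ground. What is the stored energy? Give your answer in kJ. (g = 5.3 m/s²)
Convert to SI: m = 74.7 kg, h = 108.2 m
PE = mgh = (74.7)(5.3)(108.2) = 42837.5 J = 42.84 kJ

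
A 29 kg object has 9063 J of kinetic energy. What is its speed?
v = √(2·KE/m) = √(2·9063/29) = 25.0 m/s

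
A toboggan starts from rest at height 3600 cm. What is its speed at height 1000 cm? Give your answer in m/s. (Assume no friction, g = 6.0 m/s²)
Convert to SI: h₁−h₂ = 26.0 m
mgh₁ = mgh₂ + ½mv² ⇒ v = √(2g(h₁−h₂)) = √(2·6.0·26.0) = 17.66 m/s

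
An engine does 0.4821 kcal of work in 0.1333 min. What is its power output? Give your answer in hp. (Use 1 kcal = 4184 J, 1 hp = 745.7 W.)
Convert to SI: W = 2017.11 J, t = 7.998 s
P = W/t = 2017.11/7.998 = 252.201 W = 0.3382 hp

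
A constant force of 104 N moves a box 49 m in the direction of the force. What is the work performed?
W = F·d = (104)(49) = 5096 J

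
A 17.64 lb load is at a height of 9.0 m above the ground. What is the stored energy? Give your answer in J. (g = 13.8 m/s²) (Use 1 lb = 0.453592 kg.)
Convert to SI: m = 8.00136 kg, h = 9.0 m
PE = mgh = (8.00136)(13.8)(9.0) = 993.8 J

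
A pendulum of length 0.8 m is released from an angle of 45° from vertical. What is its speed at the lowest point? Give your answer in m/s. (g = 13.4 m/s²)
h = L(1 − cosθ) = 0.8(1 − cos45°) = 0.234315 m
v = √(2gh) = √(2·13.4·0.234315) = 2.506 m/s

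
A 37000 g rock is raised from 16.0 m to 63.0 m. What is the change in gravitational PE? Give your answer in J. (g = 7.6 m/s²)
Convert to SI: m = 37.0 kg, Δh = 47.0 m
ΔPE = mgΔh = (37.0)(7.6)(47.0) = 13220 J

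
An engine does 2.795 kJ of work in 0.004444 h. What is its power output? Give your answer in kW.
Convert to SI: W = 2795.0 J, t = 15.9984 s
P = W/t = 2795.0/15.9984 = 174.705 W = 0.1747 kW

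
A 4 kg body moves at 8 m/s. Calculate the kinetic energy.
KE = ½mv² = ½(4)(8)² = 128.0 J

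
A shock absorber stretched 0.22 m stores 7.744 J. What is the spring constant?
k = 2·PE/x² = 2·7.744/(0.22)² = 320.0 N/m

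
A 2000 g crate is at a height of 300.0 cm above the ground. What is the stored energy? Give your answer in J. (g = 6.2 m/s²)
Convert to SI: m = 2.0 kg, h = 3.0 m
PE = mgh = (2.0)(6.2)(3.0) = 37.2 J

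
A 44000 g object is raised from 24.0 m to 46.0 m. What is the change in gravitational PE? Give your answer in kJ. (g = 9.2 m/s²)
Convert to SI: m = 44.0 kg, Δh = 22.0 m
ΔPE = mgΔh = (44.0)(9.2)(22.0) = 8905.6 J = 8.906 kJ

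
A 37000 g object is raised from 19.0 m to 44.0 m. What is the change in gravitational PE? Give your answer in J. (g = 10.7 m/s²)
Convert to SI: m = 37.0 kg, Δh = 25.0 m
ΔPE = mgΔh = (37.0)(10.7)(25.0) = 9898 J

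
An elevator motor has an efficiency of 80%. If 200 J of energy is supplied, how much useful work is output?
W_out = η·W_in = 0.8·200 = 160.0 J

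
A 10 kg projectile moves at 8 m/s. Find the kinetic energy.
KE = ½mv² = ½(10)(8)² = 320.0 J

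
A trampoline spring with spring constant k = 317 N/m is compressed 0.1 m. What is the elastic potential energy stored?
PE = ½kx² = ½(317)(0.1)² = 1.585 J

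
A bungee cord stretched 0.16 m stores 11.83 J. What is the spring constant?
k = 2·PE/x² = 2·11.83/(0.16)² = 924.2 N/m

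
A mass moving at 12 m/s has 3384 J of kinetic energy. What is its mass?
m = 2·KE/v² = 2·3384/(12)² = 47.0 kg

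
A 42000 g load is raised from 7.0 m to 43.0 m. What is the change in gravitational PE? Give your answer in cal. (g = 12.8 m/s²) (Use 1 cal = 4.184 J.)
Convert to SI: m = 42.0 kg, Δh = 36.0 m
ΔPE = mgΔh = (42.0)(12.8)(36.0) = 19353.6 J = 4626 cal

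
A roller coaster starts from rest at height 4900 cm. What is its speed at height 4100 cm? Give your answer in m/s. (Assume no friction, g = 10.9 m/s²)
Convert to SI: h₁−h₂ = 8.0 m
mgh₁ = mgh₂ + ½mv² ⇒ v = √(2g(h₁−h₂)) = √(2·10.9·8.0) = 13.21 m/s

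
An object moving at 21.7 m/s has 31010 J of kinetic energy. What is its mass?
m = 2·KE/v² = 2·31010/(21.7)² = 131.7 kg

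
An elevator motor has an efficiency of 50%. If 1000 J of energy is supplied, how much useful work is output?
W_out = η·W_in = 0.5·1000 = 500.0 J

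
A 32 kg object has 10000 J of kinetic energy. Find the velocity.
v = √(2·KE/m) = √(2·10000/32) = 25.0 m/s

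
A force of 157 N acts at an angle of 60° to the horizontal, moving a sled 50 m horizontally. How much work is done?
W = F·d·cosθ = (157)(50)cos(60°) = 3925 J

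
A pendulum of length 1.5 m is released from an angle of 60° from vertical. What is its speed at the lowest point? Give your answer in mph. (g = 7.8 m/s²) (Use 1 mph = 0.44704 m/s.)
h = L(1 − cosθ) = 1.5(1 − cos60°) = 0.75 m
v = √(2gh) = √(2·7.8·0.75) = 3.420526 m/s = 7.651 mph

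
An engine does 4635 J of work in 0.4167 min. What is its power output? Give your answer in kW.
Convert to SI: W = 4635.0 J, t = 25.002 s
P = W/t = 4635.0/25.002 = 185.385 W = 0.1854 kW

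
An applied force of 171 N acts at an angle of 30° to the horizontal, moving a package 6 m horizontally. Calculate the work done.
W = F·d·cosθ = (171)(6)cos(30°) = 888.5 J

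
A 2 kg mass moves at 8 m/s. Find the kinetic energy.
KE = ½mv² = ½(2)(8)² = 64.0 J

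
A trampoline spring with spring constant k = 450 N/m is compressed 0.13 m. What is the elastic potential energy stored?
PE = ½kx² = ½(450)(0.13)² = 3.803 J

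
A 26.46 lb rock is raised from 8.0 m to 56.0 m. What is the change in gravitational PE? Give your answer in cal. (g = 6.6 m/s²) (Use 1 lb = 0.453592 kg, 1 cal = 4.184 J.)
Convert to SI: m = 12.002 kg, Δh = 48.0 m
ΔPE = mgΔh = (12.002)(6.6)(48.0) = 3802.25 J = 908.8 cal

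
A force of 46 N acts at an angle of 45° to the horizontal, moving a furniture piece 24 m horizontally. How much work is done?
W = F·d·cosθ = (46)(24)cos(45°) = 780.6 J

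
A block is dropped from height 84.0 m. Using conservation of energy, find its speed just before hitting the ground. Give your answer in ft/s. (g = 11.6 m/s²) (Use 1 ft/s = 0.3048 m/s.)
mgh = ½mv² ⇒ v = √(2gh) = √(2·11.6·84.0) = 44.1452 m/s = 144.8 ft/s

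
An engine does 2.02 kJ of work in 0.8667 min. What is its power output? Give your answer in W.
Convert to SI: W = 2020.0 J, t = 52.002 s
P = W/t = 2020.0/52.002 = 38.84 W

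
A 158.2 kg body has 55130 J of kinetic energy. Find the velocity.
v = √(2·KE/m) = √(2·55130/158.2) = 26.4 m/s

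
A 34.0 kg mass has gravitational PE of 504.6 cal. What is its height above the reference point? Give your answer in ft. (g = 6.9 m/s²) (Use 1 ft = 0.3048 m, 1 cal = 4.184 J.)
Convert to SI: m = 34.0 kg, PE = 2111.25 J
h = PE/(mg) = 2111.25/(34.0·6.9) = 8.99935 m = 29.53 ft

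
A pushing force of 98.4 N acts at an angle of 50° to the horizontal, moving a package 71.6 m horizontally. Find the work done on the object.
W = F·d·cosθ = (98.4)(71.6)cos(50°) = 4529 J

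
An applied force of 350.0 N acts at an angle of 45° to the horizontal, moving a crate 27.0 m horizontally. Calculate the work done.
W = F·d·cosθ = (350.0)(27.0)cos(45°) = 6682 J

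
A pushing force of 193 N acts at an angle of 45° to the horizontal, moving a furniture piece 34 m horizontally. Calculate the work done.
W = F·d·cosθ = (193)(34)cos(45°) = 4640 J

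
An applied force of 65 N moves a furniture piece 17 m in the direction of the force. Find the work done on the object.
W = F·d = (65)(17) = 1105 J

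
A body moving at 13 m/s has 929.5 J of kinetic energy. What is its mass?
m = 2·KE/v² = 2·929.5/(13)² = 11.0 kg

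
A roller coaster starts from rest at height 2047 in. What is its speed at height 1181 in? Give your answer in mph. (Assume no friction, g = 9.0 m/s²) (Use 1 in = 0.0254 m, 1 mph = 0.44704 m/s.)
Convert to SI: h₁−h₂ = 21.9964 m
mgh₁ = mgh₂ + ½mv² ⇒ v = √(2g(h₁−h₂)) = √(2·9.0·21.9964) = 19.8981 m/s = 44.51 mph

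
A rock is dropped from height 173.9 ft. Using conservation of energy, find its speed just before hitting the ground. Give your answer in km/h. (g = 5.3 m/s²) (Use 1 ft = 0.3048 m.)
Convert to SI: h = 53.0047 m
mgh = ½mv² ⇒ v = √(2gh) = √(2·5.3·53.0047) = 23.7034 m/s = 85.33 km/h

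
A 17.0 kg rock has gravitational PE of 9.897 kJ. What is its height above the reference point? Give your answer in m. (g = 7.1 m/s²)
Convert to SI: m = 17.0 kg, PE = 9897.0 J
h = PE/(mg) = 9897.0/(17.0·7.1) = 82.0 m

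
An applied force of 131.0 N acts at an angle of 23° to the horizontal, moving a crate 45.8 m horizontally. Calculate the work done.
W = F·d·cosθ = (131.0)(45.8)cos(23°) = 5523 J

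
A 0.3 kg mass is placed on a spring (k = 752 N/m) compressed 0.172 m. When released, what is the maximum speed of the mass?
½kx² = ½mv² ⇒ v = x√(k/m) = (0.172)√(752/0.3) = 8.611 m/s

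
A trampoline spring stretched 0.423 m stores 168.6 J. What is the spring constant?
k = 2·PE/x² = 2·168.6/(0.423)² = 1885 N/m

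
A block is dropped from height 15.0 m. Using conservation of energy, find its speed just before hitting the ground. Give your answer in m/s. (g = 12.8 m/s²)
mgh = ½mv² ⇒ v = √(2gh) = √(2·12.8·15.0) = 19.6 m/s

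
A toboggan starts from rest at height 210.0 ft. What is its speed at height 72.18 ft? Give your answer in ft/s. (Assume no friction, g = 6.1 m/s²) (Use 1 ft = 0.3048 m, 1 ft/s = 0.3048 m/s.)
Convert to SI: h₁−h₂ = 42.0075 m
mgh₁ = mgh₂ + ½mv² ⇒ v = √(2g(h₁−h₂)) = √(2·6.1·42.0075) = 22.6383 m/s = 74.27 ft/s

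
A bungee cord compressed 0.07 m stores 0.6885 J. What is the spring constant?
k = 2·PE/x² = 2·0.6885/(0.07)² = 281.0 N/m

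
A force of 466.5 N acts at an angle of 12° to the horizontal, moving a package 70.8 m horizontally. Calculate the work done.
W = F·d·cosθ = (466.5)(70.8)cos(12°) = 32310 J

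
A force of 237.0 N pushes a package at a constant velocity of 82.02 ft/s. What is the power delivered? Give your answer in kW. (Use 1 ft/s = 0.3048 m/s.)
Convert to SI: F = 237.0 N, v = 24.9997 m/s
P = Fv = (237.0)(24.9997) = 5924.93 W = 5.925 kW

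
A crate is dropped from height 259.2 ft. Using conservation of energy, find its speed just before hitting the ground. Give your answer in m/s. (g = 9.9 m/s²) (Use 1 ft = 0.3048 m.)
Convert to SI: h = 79.0042 m
mgh = ½mv² ⇒ v = √(2gh) = √(2·9.9·79.0042) = 39.55 m/s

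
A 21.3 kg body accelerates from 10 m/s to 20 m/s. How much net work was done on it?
W = ΔKE = ½m(v₂² − v₁²) = ½(21.3)(20² − 10²) = 3195.0 J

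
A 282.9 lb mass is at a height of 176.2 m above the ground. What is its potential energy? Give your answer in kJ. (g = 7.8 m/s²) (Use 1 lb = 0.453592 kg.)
Convert to SI: m = 128.321 kg, h = 176.2 m
PE = mgh = (128.321)(7.8)(176.2) = 176359 J = 176.4 kJ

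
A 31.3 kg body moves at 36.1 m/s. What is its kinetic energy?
KE = ½mv² = ½(31.3)(36.1)² = 20400 J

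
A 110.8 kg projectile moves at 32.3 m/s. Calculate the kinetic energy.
KE = ½mv² = ½(110.8)(32.3)² = 57800 J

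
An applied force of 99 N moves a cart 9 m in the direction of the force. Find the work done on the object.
W = F·d = (99)(9) = 891.0 J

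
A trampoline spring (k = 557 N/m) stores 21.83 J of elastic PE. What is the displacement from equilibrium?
x = √(2·PE/k) = √(2·21.83/557) = 0.28 m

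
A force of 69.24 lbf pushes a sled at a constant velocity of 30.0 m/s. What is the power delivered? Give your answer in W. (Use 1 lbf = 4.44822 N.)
Convert to SI: F = 307.995 N, v = 30.0 m/s
P = Fv = (307.995)(30.0) = 9240 W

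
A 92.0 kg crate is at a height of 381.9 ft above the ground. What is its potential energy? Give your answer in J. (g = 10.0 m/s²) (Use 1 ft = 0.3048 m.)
Convert to SI: m = 92.0 kg, h = 116.403 m
PE = mgh = (92.0)(10.0)(116.403) = 107100 J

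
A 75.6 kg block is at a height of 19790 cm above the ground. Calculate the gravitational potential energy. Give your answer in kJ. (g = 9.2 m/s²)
Convert to SI: m = 75.6 kg, h = 197.9 m
PE = mgh = (75.6)(9.2)(197.9) = 137643 J = 137.6 kJ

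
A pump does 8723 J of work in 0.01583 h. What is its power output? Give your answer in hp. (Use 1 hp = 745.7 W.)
Convert to SI: W = 8723.0 J, t = 56.988 s
P = W/t = 8723.0/56.988 = 153.067 W = 0.2053 hp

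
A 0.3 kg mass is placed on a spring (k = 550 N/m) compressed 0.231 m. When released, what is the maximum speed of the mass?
½kx² = ½mv² ⇒ v = x√(k/m) = (0.231)√(550/0.3) = 9.891 m/s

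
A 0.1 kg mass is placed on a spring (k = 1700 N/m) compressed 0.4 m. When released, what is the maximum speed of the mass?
½kx² = ½mv² ⇒ v = x√(k/m) = (0.4)√(1700/0.1) = 52.15 m/s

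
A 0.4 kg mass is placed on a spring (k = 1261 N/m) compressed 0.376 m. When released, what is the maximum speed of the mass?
½kx² = ½mv² ⇒ v = x√(k/m) = (0.376)√(1261/0.4) = 21.11 m/s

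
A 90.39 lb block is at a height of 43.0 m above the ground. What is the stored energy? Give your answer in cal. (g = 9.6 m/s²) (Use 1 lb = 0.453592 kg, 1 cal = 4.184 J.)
Convert to SI: m = 41.0002 kg, h = 43.0 m
PE = mgh = (41.0002)(9.6)(43.0) = 16924.9 J = 4045 cal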